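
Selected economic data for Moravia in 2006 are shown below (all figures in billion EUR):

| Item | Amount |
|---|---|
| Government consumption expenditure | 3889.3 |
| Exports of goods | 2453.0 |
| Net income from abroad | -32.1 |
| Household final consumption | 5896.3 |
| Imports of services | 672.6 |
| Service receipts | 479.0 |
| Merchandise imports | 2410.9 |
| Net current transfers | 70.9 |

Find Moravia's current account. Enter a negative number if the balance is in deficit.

Goods balance = 2453.0 - 2410.9 = 42.1
Services balance = 479.0 - 672.6 = -193.6
Trade balance (goods + services) = 42.1 + (-193.6) = -151.5
Net primary income = -32.1
Net secondary income = 70.9
Current account = -151.5 + (-32.1) + 70.9 = -112.7

-112.7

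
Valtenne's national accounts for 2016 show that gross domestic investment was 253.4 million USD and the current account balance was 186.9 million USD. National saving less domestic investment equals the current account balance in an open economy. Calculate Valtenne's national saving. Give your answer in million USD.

S = I + CA = 253.4 + 186.9 = 440.3

440.3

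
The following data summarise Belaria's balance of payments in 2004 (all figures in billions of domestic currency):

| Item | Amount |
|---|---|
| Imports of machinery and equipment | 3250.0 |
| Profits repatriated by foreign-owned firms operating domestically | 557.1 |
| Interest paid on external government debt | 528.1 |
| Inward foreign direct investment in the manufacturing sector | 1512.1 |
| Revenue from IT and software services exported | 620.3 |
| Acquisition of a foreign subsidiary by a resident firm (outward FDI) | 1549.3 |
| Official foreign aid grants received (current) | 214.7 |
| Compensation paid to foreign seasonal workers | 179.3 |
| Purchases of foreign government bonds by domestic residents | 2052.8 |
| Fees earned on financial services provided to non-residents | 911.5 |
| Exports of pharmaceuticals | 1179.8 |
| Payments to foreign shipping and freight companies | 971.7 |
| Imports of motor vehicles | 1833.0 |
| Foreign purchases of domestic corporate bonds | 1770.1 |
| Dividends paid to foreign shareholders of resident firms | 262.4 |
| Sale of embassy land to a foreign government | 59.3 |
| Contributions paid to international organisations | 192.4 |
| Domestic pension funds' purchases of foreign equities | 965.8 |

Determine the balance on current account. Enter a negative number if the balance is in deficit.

Goods: -3250.0 - 1833.0 + 1179.8 = -3903.2
Services: 620.3 + 911.5 - 971.7 = 560.1
Primary income: -262.4 - 528.1 - 179.3 - 557.1 = -1526.9
Secondary income: -192.4 + 214.7 = 22.3
Current account = (-3903.2) + 560.1 + (-1526.9) + 22.3 = -4847.7
(Excluded from the current account — financial account: inward foreign direct investment in the manufacturing sector 1512.1, acquisition of a foreign subsidiary by a resident firm (outward FDI) 1549.3, purchases of foreign government bonds by domestic residents 2052.8, foreign purchases of domestic corporate bonds 1770.1, domestic pension funds' purchases of foreign equities 965.8; capital account: sale of embassy land to a foreign government 59.3.)

-4847.7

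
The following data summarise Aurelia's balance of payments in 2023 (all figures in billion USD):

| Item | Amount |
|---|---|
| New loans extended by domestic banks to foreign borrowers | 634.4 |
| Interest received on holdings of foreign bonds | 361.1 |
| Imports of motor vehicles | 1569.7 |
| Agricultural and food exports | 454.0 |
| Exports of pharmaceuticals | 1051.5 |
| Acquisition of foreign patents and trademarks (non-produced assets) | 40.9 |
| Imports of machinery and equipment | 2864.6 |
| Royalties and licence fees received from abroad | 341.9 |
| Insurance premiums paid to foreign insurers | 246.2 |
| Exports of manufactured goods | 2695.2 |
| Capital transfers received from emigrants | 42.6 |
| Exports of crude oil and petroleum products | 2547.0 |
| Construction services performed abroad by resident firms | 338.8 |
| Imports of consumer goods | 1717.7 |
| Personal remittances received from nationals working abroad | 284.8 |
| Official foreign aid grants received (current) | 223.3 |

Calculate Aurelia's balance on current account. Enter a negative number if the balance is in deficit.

1899.4

Goods: -2864.6 + 2695.2 + 454.0 + 1051.5 - 1717.7 - 1569.7 + 2547.0 = 595.7
Services: -246.2 + 341.9 + 338.8 = 434.5
Primary income: 361.1
Secondary income: 284.8 + 223.3 = 508.1
Current account = 595.7 + 434.5 + 361.1 + 508.1 = 1899.4
(Excluded from the current account — financial account: new loans extended by domestic banks to foreign borrowers 634.4; capital account: acquisition of foreign patents and trademarks (non-produced assets) 40.9, capital transfers received from emigrants 42.6.)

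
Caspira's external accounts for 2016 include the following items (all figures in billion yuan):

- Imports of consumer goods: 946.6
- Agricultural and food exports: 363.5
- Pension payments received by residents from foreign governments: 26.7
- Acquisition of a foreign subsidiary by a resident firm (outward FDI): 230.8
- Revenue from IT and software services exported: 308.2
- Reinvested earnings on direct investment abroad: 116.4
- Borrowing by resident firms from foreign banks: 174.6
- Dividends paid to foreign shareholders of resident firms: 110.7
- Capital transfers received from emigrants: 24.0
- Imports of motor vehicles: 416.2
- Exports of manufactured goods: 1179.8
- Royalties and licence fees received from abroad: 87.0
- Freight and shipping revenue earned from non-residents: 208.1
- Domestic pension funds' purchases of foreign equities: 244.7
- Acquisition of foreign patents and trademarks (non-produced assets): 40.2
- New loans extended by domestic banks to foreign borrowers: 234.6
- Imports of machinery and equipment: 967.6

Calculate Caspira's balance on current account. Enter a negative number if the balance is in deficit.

-151.4

Goods: 1179.8 - 416.2 - 946.6 + 363.5 - 967.6 = -787.1
Services: 208.1 + 308.2 + 87.0 = 603.3
Primary income: -110.7 + 116.4 = 5.7
Secondary income: 26.7
Current account = (-787.1) + 603.3 + 5.7 + 26.7 = -151.4
(Excluded from the current account — financial account: acquisition of a foreign subsidiary by a resident firm (outward FDI) 230.8, borrowing by resident firms from foreign banks 174.6, domestic pension funds' purchases of foreign equities 244.7, new loans extended by domestic banks to foreign borrowers 234.6; capital account: capital transfers received from emigrants 24.0, acquisition of foreign patents and trademarks (non-produced assets) 40.2.)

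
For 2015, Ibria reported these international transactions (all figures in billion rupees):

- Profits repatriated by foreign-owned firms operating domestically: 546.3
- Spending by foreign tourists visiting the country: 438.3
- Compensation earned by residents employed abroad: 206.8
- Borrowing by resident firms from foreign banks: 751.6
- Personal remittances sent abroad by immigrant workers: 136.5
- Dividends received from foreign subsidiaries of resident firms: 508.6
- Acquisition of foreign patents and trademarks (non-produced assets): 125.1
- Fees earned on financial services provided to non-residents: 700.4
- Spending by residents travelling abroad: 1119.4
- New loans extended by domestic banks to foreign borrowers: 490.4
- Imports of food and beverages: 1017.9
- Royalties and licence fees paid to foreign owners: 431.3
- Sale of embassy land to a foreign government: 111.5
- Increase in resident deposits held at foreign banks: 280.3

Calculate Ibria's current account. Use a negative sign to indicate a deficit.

-1397.3

Goods: -1017.9
Services: 700.4 + 438.3 - 431.3 - 1119.4 = -412.0
Primary income: -546.3 + 508.6 + 206.8 = 169.1
Secondary income: -136.5
Current account = (-1017.9) + (-412.0) + 169.1 + (-136.5) = -1397.3
(Excluded from the current account — financial account: borrowing by resident firms from foreign banks 751.6, new loans extended by domestic banks to foreign borrowers 490.4, increase in resident deposits held at foreign banks 280.3; capital account: acquisition of foreign patents and trademarks (non-produced assets) 125.1, sale of embassy land to a foreign government 111.5.)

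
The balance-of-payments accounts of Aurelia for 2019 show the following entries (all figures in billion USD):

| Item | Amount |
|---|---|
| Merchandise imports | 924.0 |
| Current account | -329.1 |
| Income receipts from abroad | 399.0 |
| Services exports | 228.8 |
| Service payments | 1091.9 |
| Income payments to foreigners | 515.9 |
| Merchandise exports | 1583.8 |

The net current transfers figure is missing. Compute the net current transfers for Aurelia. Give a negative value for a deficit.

Current account = goods balance + services balance + net primary income + net secondary income
Sum of the known components = -320.2
Net current transfers = CA - (known components) = -329.1 - (-320.2) = -8.9

-8.9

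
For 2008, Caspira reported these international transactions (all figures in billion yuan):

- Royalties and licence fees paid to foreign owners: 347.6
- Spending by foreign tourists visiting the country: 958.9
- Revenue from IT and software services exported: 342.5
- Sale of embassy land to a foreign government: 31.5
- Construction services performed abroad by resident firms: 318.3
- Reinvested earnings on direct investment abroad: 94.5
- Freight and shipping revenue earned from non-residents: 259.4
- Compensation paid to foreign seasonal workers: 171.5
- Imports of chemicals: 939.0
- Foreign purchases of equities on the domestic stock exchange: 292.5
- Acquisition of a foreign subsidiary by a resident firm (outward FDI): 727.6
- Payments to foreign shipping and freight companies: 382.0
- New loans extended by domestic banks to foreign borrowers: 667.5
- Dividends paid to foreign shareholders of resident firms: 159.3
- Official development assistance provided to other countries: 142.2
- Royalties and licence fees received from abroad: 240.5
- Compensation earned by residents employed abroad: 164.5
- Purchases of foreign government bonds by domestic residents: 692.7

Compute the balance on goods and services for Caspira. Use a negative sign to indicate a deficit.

Goods: -939.0
Services: -382.0 + 259.4 + 342.5 + 318.3 + 958.9 - 347.6 + 240.5 = 1390.0
Trade balance = -939.0 + 1390.0 = 451.0
(Excluded from the trade balance — capital account: sale of embassy land to a foreign government 31.5; primary income: reinvested earnings on direct investment abroad 94.5, compensation paid to foreign seasonal workers 171.5, dividends paid to foreign shareholders of resident firms 159.3, compensation earned by residents employed abroad 164.5; financial account: foreign purchases of equities on the domestic stock exchange 292.5, acquisition of a foreign subsidiary by a resident firm (outward FDI) 727.6, new loans extended by domestic banks to foreign borrowers 667.5, purchases of foreign government bonds by domestic residents 692.7; secondary income: official development assistance provided to other countries 142.2.)

451.0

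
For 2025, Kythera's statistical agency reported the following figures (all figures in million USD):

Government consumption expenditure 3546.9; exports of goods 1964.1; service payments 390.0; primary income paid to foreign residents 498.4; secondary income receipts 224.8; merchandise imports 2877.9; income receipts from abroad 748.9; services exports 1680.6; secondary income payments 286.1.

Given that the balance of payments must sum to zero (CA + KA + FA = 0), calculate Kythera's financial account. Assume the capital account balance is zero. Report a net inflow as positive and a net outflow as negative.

Goods balance = 1964.1 - 2877.9 = -913.8
Services balance = 1680.6 - 390.0 = 1290.6
Trade balance (goods + services) = -913.8 + 1290.6 = 376.8
Net primary income = 748.9 - 498.4 = 250.5
Net secondary income = 224.8 - 286.1 = -61.3
Current account = 376.8 + 250.5 + (-61.3) = 566.0
Financial account = -(566.0) = -566.0

-566.0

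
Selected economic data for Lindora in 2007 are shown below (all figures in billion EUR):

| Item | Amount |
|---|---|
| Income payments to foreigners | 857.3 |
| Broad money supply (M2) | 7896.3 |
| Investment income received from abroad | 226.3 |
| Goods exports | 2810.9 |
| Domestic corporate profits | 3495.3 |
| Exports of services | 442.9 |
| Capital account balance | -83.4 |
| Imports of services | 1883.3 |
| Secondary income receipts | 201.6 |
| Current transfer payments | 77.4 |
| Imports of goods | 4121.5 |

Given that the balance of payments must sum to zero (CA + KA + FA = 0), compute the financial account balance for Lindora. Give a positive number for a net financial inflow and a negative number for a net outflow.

Goods balance = 2810.9 - 4121.5 = -1310.6
Services balance = 442.9 - 1883.3 = -1440.4
Trade balance (goods + services) = -1310.6 + (-1440.4) = -2751.0
Net primary income = 226.3 - 857.3 = -631.0
Net secondary income = 201.6 - 77.4 = 124.2
Current account = -2751.0 + (-631.0) + 124.2 = -3257.8
Financial account = -(-3257.8 + (-83.4)) = 3341.2

3341.2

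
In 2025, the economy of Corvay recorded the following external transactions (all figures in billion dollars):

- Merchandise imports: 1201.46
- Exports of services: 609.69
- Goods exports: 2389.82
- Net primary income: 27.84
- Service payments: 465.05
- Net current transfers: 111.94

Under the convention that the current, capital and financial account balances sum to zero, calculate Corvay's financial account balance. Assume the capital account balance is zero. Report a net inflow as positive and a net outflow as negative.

Goods balance = 2389.82 - 1201.46 = 1188.36
Services balance = 609.69 - 465.05 = 144.64
Trade balance (goods + services) = 1188.36 + 144.64 = 1333.00
Net primary income = 27.84
Net secondary income = 111.94
Current account = 1333.00 + 27.84 + 111.94 = 1472.78
Financial account = -(1472.78) = -1472.78

-1472.78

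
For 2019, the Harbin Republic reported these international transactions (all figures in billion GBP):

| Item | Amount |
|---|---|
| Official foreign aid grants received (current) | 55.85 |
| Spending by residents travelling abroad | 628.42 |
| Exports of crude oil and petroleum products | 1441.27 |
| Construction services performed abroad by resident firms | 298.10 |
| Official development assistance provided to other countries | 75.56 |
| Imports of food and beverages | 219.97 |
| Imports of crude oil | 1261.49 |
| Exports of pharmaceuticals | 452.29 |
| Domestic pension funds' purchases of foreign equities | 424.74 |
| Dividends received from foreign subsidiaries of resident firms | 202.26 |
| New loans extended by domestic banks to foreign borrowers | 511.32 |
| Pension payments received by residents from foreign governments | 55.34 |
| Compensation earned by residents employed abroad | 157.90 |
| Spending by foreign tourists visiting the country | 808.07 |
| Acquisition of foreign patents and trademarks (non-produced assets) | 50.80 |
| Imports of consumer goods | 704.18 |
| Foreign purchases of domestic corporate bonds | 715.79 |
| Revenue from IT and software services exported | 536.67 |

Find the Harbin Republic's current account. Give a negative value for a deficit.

1118.13

Goods: -219.97 - 1261.49 + 452.29 + 1441.27 - 704.18 = -292.08
Services: 536.67 - 628.42 + 808.07 + 298.10 = 1014.42
Primary income: 202.26 + 157.90 = 360.16
Secondary income: 55.34 + 55.85 - 75.56 = 35.63
Current account = (-292.08) + 1014.42 + 360.16 + 35.63 = 1118.13
(Excluded from the current account — financial account: domestic pension funds' purchases of foreign equities 424.74, new loans extended by domestic banks to foreign borrowers 511.32, foreign purchases of domestic corporate bonds 715.79; capital account: acquisition of foreign patents and trademarks (non-produced assets) 50.80.)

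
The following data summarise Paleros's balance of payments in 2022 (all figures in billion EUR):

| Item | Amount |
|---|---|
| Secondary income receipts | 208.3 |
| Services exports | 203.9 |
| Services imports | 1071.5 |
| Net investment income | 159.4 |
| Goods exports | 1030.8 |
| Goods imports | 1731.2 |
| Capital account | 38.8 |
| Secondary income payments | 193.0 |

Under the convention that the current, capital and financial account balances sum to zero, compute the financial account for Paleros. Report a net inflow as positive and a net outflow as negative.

1354.5

Goods balance = 1030.8 - 1731.2 = -700.4
Services balance = 203.9 - 1071.5 = -867.6
Trade balance (goods + services) = -700.4 + (-867.6) = -1568.0
Net primary income = 159.4
Net secondary income = 208.3 - 193.0 = 15.3
Current account = -1568.0 + 159.4 + 15.3 = -1393.3
Financial account = -(-1393.3 + 38.8) = 1354.5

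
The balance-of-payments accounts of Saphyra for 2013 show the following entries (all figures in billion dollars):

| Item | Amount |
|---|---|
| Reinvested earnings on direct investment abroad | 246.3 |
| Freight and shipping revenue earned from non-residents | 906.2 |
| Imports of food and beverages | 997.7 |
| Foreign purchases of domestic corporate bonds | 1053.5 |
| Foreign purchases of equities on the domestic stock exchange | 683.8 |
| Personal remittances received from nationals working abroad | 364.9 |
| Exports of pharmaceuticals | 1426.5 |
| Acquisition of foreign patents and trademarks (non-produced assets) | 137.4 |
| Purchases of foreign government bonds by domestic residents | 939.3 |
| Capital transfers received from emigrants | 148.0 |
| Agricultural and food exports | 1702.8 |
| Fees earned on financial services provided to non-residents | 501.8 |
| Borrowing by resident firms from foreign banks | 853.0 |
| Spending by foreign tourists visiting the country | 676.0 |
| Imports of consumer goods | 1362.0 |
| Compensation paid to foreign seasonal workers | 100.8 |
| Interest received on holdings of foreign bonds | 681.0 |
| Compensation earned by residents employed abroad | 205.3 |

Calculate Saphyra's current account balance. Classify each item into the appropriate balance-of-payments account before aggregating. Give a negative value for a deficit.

4250.3

Goods: -1362.0 + 1702.8 - 997.7 + 1426.5 = 769.6
Services: 501.8 + 906.2 + 676.0 = 2084.0
Primary income: 681.0 + 246.3 + 205.3 - 100.8 = 1031.8
Secondary income: 364.9
Current account = 769.6 + 2084.0 + 1031.8 + 364.9 = 4250.3
(Excluded from the current account — financial account: foreign purchases of domestic corporate bonds 1053.5, foreign purchases of equities on the domestic stock exchange 683.8, purchases of foreign government bonds by domestic residents 939.3, borrowing by resident firms from foreign banks 853.0; capital account: acquisition of foreign patents and trademarks (non-produced assets) 137.4, capital transfers received from emigrants 148.0.)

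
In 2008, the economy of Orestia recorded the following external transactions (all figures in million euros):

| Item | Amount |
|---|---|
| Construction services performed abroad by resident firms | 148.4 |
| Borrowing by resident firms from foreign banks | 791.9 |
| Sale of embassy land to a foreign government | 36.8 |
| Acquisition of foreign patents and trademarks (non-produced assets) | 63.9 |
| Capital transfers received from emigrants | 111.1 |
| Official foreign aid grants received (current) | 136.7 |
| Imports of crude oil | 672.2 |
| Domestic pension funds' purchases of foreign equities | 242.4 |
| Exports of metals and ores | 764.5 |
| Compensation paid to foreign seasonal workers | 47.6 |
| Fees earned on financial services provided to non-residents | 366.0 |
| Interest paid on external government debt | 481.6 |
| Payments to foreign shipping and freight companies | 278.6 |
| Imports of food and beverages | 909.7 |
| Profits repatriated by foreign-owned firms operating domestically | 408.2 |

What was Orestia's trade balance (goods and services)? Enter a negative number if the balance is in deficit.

Goods: -909.7 - 672.2 + 764.5 = -817.4
Services: 366.0 - 278.6 + 148.4 = 235.8
Trade balance = -817.4 + 235.8 = -581.6
(Excluded from the trade balance — financial account: borrowing by resident firms from foreign banks 791.9, domestic pension funds' purchases of foreign equities 242.4; capital account: sale of embassy land to a foreign government 36.8, acquisition of foreign patents and trademarks (non-produced assets) 63.9, capital transfers received from emigrants 111.1; secondary income: official foreign aid grants received (current) 136.7; primary income: compensation paid to foreign seasonal workers 47.6, interest paid on external government debt 481.6, profits repatriated by foreign-owned firms operating domestically 408.2.)

-581.6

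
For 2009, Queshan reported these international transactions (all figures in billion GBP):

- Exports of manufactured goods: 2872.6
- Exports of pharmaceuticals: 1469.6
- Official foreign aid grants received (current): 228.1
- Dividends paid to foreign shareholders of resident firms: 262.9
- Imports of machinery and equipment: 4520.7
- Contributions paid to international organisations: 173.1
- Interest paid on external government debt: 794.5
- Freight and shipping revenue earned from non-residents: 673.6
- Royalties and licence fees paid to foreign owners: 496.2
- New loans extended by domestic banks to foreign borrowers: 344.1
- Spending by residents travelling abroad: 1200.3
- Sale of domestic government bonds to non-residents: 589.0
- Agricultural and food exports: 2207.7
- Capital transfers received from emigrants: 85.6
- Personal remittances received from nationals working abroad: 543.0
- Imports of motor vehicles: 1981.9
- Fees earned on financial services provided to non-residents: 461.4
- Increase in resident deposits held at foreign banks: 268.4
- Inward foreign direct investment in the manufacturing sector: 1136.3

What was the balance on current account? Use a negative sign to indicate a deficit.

Goods: -1981.9 + 2207.7 + 2872.6 + 1469.6 - 4520.7 = 47.3
Services: -1200.3 + 461.4 - 496.2 + 673.6 = -561.5
Primary income: -794.5 - 262.9 = -1057.4
Secondary income: 228.1 + 543.0 - 173.1 = 598.0
Current account = 47.3 + (-561.5) + (-1057.4) + 598.0 = -973.6
(Excluded from the current account — financial account: new loans extended by domestic banks to foreign borrowers 344.1, sale of domestic government bonds to non-residents 589.0, increase in resident deposits held at foreign banks 268.4, inward foreign direct investment in the manufacturing sector 1136.3; capital account: capital transfers received from emigrants 85.6.)

-973.6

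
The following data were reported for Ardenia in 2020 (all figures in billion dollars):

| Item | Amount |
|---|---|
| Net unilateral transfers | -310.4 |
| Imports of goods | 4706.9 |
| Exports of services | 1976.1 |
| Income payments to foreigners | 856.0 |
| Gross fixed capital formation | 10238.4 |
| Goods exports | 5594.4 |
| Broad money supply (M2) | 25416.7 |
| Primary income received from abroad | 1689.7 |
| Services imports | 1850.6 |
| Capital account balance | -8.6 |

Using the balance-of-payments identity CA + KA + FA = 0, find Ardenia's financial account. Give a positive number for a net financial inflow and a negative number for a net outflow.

-1527.7

Goods balance = 5594.4 - 4706.9 = 887.5
Services balance = 1976.1 - 1850.6 = 125.5
Trade balance (goods + services) = 887.5 + 125.5 = 1013.0
Net primary income = 1689.7 - 856.0 = 833.7
Net secondary income = -310.4
Current account = 1013.0 + 833.7 + (-310.4) = 1536.3
Financial account = -(1536.3 + (-8.6)) = -1527.7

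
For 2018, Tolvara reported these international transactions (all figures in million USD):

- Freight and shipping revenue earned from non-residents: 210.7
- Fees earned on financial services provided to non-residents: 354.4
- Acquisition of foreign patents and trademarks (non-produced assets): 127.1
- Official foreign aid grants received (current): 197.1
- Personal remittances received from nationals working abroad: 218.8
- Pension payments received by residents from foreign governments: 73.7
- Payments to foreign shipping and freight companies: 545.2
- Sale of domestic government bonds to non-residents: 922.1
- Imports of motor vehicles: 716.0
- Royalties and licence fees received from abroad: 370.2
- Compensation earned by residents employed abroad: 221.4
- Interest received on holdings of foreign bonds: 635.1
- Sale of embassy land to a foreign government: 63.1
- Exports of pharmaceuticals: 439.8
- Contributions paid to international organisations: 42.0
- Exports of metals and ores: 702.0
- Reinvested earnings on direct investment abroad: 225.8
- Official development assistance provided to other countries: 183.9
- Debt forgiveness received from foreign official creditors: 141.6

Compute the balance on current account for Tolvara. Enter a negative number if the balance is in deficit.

2161.9

Goods: 702.0 + 439.8 - 716.0 = 425.8
Services: -545.2 + 370.2 + 210.7 + 354.4 = 390.1
Primary income: 635.1 + 221.4 + 225.8 = 1082.3
Secondary income: -183.9 + 73.7 - 42.0 + 197.1 + 218.8 = 263.7
Current account = 425.8 + 390.1 + 1082.3 + 263.7 = 2161.9
(Excluded from the current account — capital account: acquisition of foreign patents and trademarks (non-produced assets) 127.1, sale of embassy land to a foreign government 63.1, debt forgiveness received from foreign official creditors 141.6; financial account: sale of domestic government bonds to non-residents 922.1.)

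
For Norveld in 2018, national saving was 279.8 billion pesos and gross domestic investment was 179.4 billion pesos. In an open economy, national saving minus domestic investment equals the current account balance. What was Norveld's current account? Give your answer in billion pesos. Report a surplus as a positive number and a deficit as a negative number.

100.4

CA = S - I = 279.8 - 179.4 = 100.4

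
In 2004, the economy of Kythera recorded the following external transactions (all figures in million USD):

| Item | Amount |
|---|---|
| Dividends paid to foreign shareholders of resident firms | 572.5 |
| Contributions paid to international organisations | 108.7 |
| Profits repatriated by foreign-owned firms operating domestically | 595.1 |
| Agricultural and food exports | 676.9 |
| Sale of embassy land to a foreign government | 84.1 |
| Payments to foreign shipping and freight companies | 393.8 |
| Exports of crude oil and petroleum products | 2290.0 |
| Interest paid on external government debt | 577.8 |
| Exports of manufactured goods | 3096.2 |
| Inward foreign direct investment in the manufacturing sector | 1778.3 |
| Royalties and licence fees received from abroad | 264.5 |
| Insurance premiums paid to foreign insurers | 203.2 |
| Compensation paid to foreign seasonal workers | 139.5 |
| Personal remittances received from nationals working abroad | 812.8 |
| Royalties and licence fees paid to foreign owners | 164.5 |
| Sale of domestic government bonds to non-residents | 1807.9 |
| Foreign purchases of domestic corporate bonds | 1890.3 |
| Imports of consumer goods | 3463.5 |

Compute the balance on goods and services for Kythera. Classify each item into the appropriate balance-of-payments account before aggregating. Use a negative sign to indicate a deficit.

Goods: 676.9 - 3463.5 + 2290.0 + 3096.2 = 2599.6
Services: -393.8 - 164.5 - 203.2 + 264.5 = -497.0
Trade balance = 2599.6 + (-497.0) = 2102.6
(Excluded from the trade balance — primary income: dividends paid to foreign shareholders of resident firms 572.5, profits repatriated by foreign-owned firms operating domestically 595.1, interest paid on external government debt 577.8, compensation paid to foreign seasonal workers 139.5; secondary income: contributions paid to international organisations 108.7, personal remittances received from nationals working abroad 812.8; capital account: sale of embassy land to a foreign government 84.1; financial account: inward foreign direct investment in the manufacturing sector 1778.3, sale of domestic government bonds to non-residents 1807.9, foreign purchases of domestic corporate bonds 1890.3.)

2102.6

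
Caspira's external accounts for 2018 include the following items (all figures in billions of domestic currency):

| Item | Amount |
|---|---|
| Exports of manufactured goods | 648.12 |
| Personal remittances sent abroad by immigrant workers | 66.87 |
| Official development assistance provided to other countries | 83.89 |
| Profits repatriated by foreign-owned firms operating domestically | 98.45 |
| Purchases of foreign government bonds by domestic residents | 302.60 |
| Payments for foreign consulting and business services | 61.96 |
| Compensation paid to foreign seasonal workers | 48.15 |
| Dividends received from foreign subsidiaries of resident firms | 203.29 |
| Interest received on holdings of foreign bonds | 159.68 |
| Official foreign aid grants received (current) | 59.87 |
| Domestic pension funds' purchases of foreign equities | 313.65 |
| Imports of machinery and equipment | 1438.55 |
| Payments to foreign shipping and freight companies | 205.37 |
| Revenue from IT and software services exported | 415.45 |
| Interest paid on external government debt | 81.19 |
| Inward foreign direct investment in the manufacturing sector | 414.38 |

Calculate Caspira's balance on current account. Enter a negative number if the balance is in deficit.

Goods: 648.12 - 1438.55 = -790.43
Services: 415.45 - 205.37 - 61.96 = 148.12
Primary income: 159.68 - 98.45 - 48.15 - 81.19 + 203.29 = 135.18
Secondary income: -83.89 - 66.87 + 59.87 = -90.89
Current account = (-790.43) + 148.12 + 135.18 + (-90.89) = -598.02
(Excluded from the current account — financial account: purchases of foreign government bonds by domestic residents 302.60, domestic pension funds' purchases of foreign equities 313.65, inward foreign direct investment in the manufacturing sector 414.38.)

-598.02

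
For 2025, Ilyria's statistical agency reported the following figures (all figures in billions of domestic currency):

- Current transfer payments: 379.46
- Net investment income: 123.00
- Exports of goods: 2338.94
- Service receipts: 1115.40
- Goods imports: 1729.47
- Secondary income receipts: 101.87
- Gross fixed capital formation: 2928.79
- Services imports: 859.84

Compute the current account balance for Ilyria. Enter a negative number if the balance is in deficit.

Goods balance = 2338.94 - 1729.47 = 609.47
Services balance = 1115.40 - 859.84 = 255.56
Trade balance (goods + services) = 609.47 + 255.56 = 865.03
Net primary income = 123.00
Net secondary income = 101.87 - 379.46 = -277.59
Current account = 865.03 + 123.00 + (-277.59) = 710.44

710.44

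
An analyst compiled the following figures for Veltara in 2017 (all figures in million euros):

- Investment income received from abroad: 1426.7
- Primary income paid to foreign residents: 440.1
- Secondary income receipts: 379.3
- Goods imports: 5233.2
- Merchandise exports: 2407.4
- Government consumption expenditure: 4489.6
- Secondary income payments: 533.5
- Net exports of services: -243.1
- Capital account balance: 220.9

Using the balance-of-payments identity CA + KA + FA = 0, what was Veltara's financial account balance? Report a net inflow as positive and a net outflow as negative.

2015.6

Goods balance = 2407.4 - 5233.2 = -2825.8
Services balance = -243.1
Trade balance (goods + services) = -2825.8 + (-243.1) = -3068.9
Net primary income = 1426.7 - 440.1 = 986.6
Net secondary income = 379.3 - 533.5 = -154.2
Current account = -3068.9 + 986.6 + (-154.2) = -2236.5
Financial account = -(-2236.5 + 220.9) = 2015.6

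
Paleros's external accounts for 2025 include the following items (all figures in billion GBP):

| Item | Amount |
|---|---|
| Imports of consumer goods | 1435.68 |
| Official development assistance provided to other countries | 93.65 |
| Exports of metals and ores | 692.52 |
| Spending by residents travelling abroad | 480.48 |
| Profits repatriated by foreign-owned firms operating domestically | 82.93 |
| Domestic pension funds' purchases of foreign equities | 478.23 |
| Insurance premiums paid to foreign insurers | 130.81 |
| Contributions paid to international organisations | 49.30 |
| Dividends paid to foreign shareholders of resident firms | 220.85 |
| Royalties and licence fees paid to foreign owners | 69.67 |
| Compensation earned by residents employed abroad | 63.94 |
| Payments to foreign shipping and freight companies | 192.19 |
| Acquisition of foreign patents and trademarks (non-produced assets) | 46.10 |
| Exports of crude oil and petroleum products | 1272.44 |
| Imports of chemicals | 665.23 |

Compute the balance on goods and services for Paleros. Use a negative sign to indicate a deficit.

Goods: -665.23 + 1272.44 - 1435.68 + 692.52 = -135.95
Services: -480.48 - 130.81 - 192.19 - 69.67 = -873.15
Trade balance = -135.95 + (-873.15) = -1009.10
(Excluded from the trade balance — secondary income: official development assistance provided to other countries 93.65, contributions paid to international organisations 49.30; primary income: profits repatriated by foreign-owned firms operating domestically 82.93, dividends paid to foreign shareholders of resident firms 220.85, compensation earned by residents employed abroad 63.94; financial account: domestic pension funds' purchases of foreign equities 478.23; capital account: acquisition of foreign patents and trademarks (non-produced assets) 46.10.)

-1009.10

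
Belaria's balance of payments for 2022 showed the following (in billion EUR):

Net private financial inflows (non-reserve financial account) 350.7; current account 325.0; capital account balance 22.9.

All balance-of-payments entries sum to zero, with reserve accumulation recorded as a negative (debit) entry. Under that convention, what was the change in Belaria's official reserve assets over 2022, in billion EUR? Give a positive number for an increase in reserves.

Official reserve transactions balance = -(325.0 + 22.9 + 350.7) = -698.6
An accumulation of reserves is recorded as a debit (negative entry), so the change in the stock of reserves is the negative of that balance.
Change in official reserves = -(-698.6) = 698.6

698.6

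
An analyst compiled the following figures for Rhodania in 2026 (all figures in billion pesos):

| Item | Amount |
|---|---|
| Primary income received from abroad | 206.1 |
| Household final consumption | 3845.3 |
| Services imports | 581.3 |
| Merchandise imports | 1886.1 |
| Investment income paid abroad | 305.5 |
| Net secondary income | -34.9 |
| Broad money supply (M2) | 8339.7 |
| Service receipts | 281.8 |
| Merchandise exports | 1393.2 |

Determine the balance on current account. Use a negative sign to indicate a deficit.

-926.7

Goods balance = 1393.2 - 1886.1 = -492.9
Services balance = 281.8 - 581.3 = -299.5
Trade balance (goods + services) = -492.9 + (-299.5) = -792.4
Net primary income = 206.1 - 305.5 = -99.4
Net secondary income = -34.9
Current account = -792.4 + (-99.4) + (-34.9) = -926.7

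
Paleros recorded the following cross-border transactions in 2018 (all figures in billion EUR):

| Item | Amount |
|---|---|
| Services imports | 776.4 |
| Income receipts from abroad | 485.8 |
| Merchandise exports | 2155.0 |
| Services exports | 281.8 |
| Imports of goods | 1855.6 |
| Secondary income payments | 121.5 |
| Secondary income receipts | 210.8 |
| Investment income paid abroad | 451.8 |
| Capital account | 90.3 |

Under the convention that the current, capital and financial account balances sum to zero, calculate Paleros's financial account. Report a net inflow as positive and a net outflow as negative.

-18.4

Goods balance = 2155.0 - 1855.6 = 299.4
Services balance = 281.8 - 776.4 = -494.6
Trade balance (goods + services) = 299.4 + (-494.6) = -195.2
Net primary income = 485.8 - 451.8 = 34.0
Net secondary income = 210.8 - 121.5 = 89.3
Current account = -195.2 + 34.0 + 89.3 = -71.9
Financial account = -(-71.9 + 90.3) = -18.4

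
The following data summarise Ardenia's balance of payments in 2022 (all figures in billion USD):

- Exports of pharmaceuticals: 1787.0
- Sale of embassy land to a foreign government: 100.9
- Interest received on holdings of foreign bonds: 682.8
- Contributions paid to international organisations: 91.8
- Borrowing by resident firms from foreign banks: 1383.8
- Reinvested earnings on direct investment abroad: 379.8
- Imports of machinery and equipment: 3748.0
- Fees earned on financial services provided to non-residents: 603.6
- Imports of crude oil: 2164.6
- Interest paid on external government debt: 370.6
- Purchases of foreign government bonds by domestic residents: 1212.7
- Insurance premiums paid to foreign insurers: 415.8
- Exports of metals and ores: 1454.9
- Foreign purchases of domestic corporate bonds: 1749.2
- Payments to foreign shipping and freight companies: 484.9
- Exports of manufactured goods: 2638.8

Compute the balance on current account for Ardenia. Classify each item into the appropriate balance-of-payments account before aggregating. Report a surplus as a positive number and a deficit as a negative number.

271.2

Goods: -3748.0 + 1454.9 + 1787.0 + 2638.8 - 2164.6 = -31.9
Services: -415.8 - 484.9 + 603.6 = -297.1
Primary income: 682.8 + 379.8 - 370.6 = 692.0
Secondary income: -91.8
Current account = (-31.9) + (-297.1) + 692.0 + (-91.8) = 271.2
(Excluded from the current account — capital account: sale of embassy land to a foreign government 100.9; financial account: borrowing by resident firms from foreign banks 1383.8, purchases of foreign government bonds by domestic residents 1212.7, foreign purchases of domestic corporate bonds 1749.2.)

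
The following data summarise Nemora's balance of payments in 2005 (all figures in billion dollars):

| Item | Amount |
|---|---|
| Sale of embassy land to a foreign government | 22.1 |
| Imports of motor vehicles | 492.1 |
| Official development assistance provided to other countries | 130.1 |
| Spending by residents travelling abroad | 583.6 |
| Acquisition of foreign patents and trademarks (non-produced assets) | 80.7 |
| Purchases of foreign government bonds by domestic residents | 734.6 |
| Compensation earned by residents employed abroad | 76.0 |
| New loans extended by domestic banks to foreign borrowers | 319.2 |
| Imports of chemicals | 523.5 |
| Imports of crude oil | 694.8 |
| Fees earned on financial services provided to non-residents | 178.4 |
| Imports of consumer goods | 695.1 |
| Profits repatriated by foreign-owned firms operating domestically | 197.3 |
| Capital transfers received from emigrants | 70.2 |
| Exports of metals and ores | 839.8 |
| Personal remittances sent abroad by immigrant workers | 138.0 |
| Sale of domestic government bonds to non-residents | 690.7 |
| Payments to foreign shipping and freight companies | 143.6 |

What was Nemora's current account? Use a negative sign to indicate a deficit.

Goods: 839.8 - 694.8 - 492.1 - 523.5 - 695.1 = -1565.7
Services: -143.6 + 178.4 - 583.6 = -548.8
Primary income: -197.3 + 76.0 = -121.3
Secondary income: -138.0 - 130.1 = -268.1
Current account = (-1565.7) + (-548.8) + (-121.3) + (-268.1) = -2503.9
(Excluded from the current account — capital account: sale of embassy land to a foreign government 22.1, acquisition of foreign patents and trademarks (non-produced assets) 80.7, capital transfers received from emigrants 70.2; financial account: purchases of foreign government bonds by domestic residents 734.6, new loans extended by domestic banks to foreign borrowers 319.2, sale of domestic government bonds to non-residents 690.7.)

-2503.9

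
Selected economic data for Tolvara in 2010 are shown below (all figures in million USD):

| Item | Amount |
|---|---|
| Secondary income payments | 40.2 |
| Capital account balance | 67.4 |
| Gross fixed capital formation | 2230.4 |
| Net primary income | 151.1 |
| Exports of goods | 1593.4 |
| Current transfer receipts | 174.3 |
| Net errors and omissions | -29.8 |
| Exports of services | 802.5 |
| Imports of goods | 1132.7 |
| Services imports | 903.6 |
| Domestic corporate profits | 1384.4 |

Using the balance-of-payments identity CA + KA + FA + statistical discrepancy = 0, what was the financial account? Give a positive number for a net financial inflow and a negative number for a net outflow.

Goods balance = 1593.4 - 1132.7 = 460.7
Services balance = 802.5 - 903.6 = -101.1
Trade balance (goods + services) = 460.7 + (-101.1) = 359.6
Net primary income = 151.1
Net secondary income = 174.3 - 40.2 = 134.1
Current account = 359.6 + 151.1 + 134.1 = 644.8
Financial account = -(644.8 + 67.4 + (-29.8)) = -682.4

-682.4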